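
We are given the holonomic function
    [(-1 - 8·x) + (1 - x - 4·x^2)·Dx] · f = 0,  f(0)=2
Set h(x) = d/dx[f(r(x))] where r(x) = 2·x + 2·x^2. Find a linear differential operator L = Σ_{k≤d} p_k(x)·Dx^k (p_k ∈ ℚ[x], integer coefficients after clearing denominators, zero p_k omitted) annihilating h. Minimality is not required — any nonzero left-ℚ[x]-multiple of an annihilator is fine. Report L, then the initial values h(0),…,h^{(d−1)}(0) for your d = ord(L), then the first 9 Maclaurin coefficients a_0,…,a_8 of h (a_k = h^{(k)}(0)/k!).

f: a_k = 2, 2, 10, 18, 58, 130, 362, 882, 2330, …
Substitute x→r, Dx→(1/r')Dx; clear ⇒ L₀.
Derive L from L₀ (diff closure).
L = (22 + 204·x + 1260·x^2 + 4672·x^3 + 8736·x^4 + 7680·x^5 + 2560·x^6) + (-1 - 16·x + 6·x^2 + 420·x^3 + 1520·x^4 + 2400·x^5 + 1792·x^6 + 512·x^7)·Dx  (order 1).
h: a_k = 4, 88, 672, 5600, 41520, 298080, 2080512, 14214400, 95635008, …
ICs: h(0) = 4.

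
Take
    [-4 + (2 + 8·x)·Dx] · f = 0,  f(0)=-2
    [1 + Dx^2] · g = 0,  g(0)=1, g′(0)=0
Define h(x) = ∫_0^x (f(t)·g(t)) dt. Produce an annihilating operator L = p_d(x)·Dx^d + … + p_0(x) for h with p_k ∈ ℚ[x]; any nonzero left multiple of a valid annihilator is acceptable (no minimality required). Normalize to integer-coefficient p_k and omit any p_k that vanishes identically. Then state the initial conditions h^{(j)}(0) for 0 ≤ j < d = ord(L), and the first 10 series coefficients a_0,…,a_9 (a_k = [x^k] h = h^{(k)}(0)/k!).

f: a_k = -2, -4, 4, -8, 20, -56, 168, -528, 1716, -5720, …
g: a_k = 1, 0, -1/2, 0, 1/24, 0, -1/720, 0, 1/40320, 0, …
h₀=f·g: eliminate ⇒ L₀, order ≤ 1·2.
∫: right-multiply L₀ by Dx.
L = (13 + 8·x + 16·x^2)·Dx + (-4 - 16·x)·Dx^2 + (1 + 8·x + 16·x^2)·Dx^3  (order 3).
h: a_k = 0, -2, -2, 5/3, -3/2, 43/12, -313/36, 56941/2520, -90059/1440, 32917807/181440, …
ICs: h(0) = 0, h′(0) = -2, h′′(0) = -4.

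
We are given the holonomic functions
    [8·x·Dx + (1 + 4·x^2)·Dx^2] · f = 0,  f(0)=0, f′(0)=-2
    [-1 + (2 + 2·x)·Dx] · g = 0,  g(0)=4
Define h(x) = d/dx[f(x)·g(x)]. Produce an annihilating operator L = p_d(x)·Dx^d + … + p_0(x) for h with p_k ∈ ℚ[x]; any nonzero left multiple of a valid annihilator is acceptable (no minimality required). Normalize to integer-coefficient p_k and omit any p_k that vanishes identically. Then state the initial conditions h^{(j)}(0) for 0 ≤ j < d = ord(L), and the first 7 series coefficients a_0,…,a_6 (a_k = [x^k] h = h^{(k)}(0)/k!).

L = (29 + 160·x - 280·x^2 - 384·x^3 - 48·x^4) + (76 + 300·x - 288·x^2 - 1664·x^3 - 1344·x^4 - 192·x^5)·Dx + (12 - 40·x - 84·x^2 - 256·x^3 - 544·x^4 - 384·x^5 - 64·x^6)·Dx^2  (order 2).
h: a_k = -8, -8, 35, 58/3, -6389/48, -5929/80, 1022653/1920, …
ICs: h(0) = -8, h′(0) = -8.

f: a_k = 0, -2, 0, 8/3, 0, -32/5, 0, …
g: a_k = 4, 2, -1/2, 1/4, -5/32, 7/64, -21/256, …
h₀=f·g: eliminate ⇒ L₀, order ≤ 2·1.
h₀' ⇒ L via d/dx closure of L₀.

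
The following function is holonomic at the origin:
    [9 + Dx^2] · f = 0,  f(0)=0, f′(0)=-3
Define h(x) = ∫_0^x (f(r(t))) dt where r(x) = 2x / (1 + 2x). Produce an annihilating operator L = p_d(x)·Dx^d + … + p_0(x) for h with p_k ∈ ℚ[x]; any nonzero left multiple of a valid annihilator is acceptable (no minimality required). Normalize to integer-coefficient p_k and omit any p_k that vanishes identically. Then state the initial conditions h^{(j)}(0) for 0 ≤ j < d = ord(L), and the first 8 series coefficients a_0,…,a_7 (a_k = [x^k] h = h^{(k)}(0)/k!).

L = 36·Dx + (4 + 24·x + 48·x^2 + 32·x^3)·Dx^2 + (1 + 8·x + 24·x^2 + 32·x^3 + 16·x^4)·Dx^3  (order 3).
h: a_k = 0, 0, -3, 4, 3, -168/5, 586/5, -2040/7, …
ICs: h(0) = 0, h′(0) = 0, h′′(0) = -6.

f: a_k = 0, -3, 0, 9/2, 0, -81/40, 0, 243/560, …
h₀=f(r): pull back L_f along r ⇒ L₀.
h=∫h₀ ⇒ L = L₀·Dx.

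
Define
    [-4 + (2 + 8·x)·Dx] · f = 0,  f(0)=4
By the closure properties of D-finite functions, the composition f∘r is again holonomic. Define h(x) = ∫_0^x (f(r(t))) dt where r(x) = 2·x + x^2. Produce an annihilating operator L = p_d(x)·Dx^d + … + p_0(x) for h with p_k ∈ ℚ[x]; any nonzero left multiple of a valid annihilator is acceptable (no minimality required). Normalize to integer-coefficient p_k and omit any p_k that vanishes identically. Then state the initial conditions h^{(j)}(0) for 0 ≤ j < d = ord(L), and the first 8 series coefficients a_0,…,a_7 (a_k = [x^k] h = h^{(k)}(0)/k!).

f: a_k = 4, 8, -8, 16, -40, 112, -336, 1056, …
h₀=f(r): pull back L_f along r ⇒ L₀.
Integrate: L := L₀·Dx.
L = (-4 - 4·x)·Dx + (1 + 8·x + 4·x^2)·Dx^2  (order 2).
h: a_k = 0, 4, 8, -8, 24, -456/5, 400, -13488/7, …
ICs: h(0) = 0, h′(0) = 4.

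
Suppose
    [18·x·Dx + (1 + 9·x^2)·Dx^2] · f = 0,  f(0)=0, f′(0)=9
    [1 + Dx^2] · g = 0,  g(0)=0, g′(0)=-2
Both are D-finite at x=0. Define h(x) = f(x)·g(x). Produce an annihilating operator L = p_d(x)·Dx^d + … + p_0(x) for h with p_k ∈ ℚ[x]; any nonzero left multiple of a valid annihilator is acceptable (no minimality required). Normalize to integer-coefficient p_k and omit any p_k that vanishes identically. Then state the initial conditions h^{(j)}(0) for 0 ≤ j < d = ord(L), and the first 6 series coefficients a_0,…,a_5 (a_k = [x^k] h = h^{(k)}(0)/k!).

f: a_k = 0, 9, 0, -27, 0, 729/5, …
g: a_k = 0, -2, 0, 1/3, 0, -1/60, …
Sym-product of L_f,L_g gives L₀ (≤ ord 4).
L = (370 + 9594·x^2 + 4131·x^4 + 2916·x^6 + 6561·x^8) + (684·x + 6804·x^3 + 8748·x^5 + 26244·x^7)·Dx + (380 + 9792·x^2 + 5346·x^4 + 5832·x^6 + 13122·x^8)·Dx^2 + (684·x + 6804·x^3 + 8748·x^5 + 26244·x^7)·Dx^3 + (10 + 198·x^2 + 1215·x^4 + 2916·x^6 + 6561·x^8)·Dx^4  (order 4).
h: a_k = 0, 0, -18, 0, 57, 0, …
ICs: h(0) = 0, h′(0) = 0, h′′(0) = -36, h′′′(0) = 0.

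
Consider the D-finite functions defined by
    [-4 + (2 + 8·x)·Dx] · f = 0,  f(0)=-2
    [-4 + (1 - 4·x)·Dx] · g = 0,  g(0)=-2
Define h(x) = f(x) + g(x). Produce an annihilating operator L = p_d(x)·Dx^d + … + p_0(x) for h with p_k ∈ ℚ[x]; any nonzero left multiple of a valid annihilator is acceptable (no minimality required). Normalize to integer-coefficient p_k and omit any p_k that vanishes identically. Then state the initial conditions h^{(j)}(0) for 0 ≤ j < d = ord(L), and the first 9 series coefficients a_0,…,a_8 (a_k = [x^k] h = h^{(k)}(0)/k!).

L = (40 + 96·x) + (-18 - 112·x - 288·x^2)·Dx + (1 + 12·x - 16·x^2 - 192·x^3)·Dx^2  (order 2).
h: a_k = -4, -12, -28, -136, -492, -2104, -8024, -33296, -129356, …
ICs: h(0) = -4, h′(0) = -12.

f: a_k = -2, -4, 4, -8, 20, -56, 168, -528, 1716, …
g: a_k = -2, -8, -32, -128, -512, -2048, -8192, -32768, -131072, …
f+g: L₀ = lclm(L_f,L_g), ord ≤ 1+1.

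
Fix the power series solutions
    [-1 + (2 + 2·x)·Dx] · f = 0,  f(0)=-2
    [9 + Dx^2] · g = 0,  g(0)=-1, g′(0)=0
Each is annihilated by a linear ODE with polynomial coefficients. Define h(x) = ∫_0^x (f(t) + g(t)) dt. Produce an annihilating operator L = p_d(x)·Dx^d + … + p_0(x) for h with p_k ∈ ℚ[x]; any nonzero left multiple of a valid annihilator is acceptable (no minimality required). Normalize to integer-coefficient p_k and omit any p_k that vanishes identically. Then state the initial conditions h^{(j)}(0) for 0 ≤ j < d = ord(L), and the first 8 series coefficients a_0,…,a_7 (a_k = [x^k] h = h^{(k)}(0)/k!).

f: a_k = -2, -1, 1/4, -1/8, 5/64, -7/128, 21/512, -33/1024, …
g: a_k = -1, 0, 9/2, 0, -27/8, 0, 81/80, 0, …
Weyl lclm of L_f,L_g ⇒ L₀ (ord ≤ 3).
h=∫₀ˣh₀: take L = L₀·Dx.
L = (-351 - 648·x - 324·x^2)·Dx + (630 + 1926·x + 1944·x^2 + 648·x^3)·Dx^2 + (-39 - 72·x - 36·x^2)·Dx^3 + (70 + 214·x + 216·x^2 + 72·x^3)·Dx^4  (order 4).
h: a_k = 0, -3, -1/2, 19/12, -1/32, -211/320, -7/768, 2697/17920, …
ICs: h(0) = 0, h′(0) = -3, h′′(0) = -1, h′′′(0) = 19/2.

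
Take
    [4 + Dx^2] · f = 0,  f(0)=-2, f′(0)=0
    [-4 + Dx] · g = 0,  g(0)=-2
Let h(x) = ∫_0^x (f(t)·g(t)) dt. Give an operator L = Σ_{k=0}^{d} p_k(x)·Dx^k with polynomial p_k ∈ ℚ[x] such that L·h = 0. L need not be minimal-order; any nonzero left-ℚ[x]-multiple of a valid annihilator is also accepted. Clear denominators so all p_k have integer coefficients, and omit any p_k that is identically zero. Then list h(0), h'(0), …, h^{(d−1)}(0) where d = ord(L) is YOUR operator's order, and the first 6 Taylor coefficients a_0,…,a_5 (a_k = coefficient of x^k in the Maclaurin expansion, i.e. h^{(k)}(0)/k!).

f: a_k = -2, 0, 4, 0, -4/3, 0, …
g: a_k = -2, -8, -16, -64/3, -64/3, -256/15, …
Sym-product of L_f,L_g gives L₀ (≤ ord 2).
h=∫₀ˣh₀: take L = L₀·Dx.
L = 20·Dx - 8·Dx^2 + Dx^3  (order 3).
h: a_k = 0, 4, 8, 8, 8/3, -56/15, …
ICs: h(0) = 0, h′(0) = 4, h′′(0) = 16.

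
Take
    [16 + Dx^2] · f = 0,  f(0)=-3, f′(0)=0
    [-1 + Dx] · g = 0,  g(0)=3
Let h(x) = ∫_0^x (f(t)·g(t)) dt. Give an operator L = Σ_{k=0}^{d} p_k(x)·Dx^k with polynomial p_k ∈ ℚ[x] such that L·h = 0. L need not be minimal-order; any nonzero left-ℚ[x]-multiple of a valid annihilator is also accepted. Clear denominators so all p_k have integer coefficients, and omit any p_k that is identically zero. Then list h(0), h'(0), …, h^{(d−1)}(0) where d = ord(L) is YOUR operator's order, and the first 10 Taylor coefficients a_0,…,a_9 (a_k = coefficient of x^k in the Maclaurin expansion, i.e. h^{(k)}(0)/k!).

f: a_k = -3, 0, 24, 0, -32, 0, 256/15, 0, -512/105, 0, …
g: a_k = 3, 3, 3/2, 1/2, 1/8, 1/40, 1/240, 1/1680, 1/13440, 1/120960, …
Sym-product of L_f,L_g gives L₀ (≤ ord 2).
h=∫h₀ ⇒ L = L₀·Dx.
L = 17·Dx - 2·Dx^2 + Dx^3  (order 3).
h: a_k = 0, -9, -9/2, 45/2, 141/8, -483/40, -1121/80, 99/112, 20047/4480, 31679/40320, …
ICs: h(0) = 0, h′(0) = -9, h′′(0) = -9.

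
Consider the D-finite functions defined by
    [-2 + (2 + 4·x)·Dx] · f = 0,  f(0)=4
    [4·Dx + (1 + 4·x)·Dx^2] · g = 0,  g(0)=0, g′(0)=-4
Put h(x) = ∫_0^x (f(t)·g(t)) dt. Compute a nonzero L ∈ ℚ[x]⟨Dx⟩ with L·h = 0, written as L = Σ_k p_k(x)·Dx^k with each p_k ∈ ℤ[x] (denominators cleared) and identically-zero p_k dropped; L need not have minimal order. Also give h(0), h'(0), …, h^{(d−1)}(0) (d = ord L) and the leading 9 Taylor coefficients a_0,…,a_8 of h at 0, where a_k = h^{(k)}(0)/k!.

f: a_k = 4, 4, -2, 2, -5/2, 7/2, -21/4, 33/4, -429/32, …
g: a_k = 0, -4, 8, -64/3, 64, -1024/5, 2048/3, -16384/7, 8192, …
Sym-product of L_f,L_g gives L₀ (≤ ord 2).
h=∫₀ˣh₀: take L = L₀·Dx.
L = (-1 + 4·x)·Dx + (2 + 4·x)·Dx^2 + (1 + 8·x + 20·x^2 + 16·x^3)·Dx^3  (order 3).
h: a_k = 0, 0, -8, 16/3, -34/3, 88/3, -3709/45, 8534/35, -209709/280, …
ICs: h(0) = 0, h′(0) = 0, h′′(0) = -16.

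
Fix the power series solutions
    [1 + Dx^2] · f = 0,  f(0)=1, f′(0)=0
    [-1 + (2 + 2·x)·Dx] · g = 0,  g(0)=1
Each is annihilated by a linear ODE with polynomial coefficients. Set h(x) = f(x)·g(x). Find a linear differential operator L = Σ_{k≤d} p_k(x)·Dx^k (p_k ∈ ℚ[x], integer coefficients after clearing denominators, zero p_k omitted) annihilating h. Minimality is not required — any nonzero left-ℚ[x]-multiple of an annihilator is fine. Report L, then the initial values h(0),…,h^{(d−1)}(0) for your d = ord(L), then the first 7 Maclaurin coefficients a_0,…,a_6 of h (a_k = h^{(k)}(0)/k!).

f: a_k = 1, 0, -1/2, 0, 1/24, 0, -1/720, …
g: a_k = 1, 1/2, -1/8, 1/16, -5/128, 7/256, -21/1024, …
f·g: L₀ = L_f ⊗_s L_g, ord ≤ 2·1.
L = (7 + 8·x + 4·x^2) + (-4 - 4·x)·Dx + (4 + 8·x + 4·x^2)·Dx^2  (order 2).
h: a_k = 1, 1/2, -5/8, -3/16, 25/384, 13/768, -349/46080, …
ICs: h(0) = 1, h′(0) = 1/2.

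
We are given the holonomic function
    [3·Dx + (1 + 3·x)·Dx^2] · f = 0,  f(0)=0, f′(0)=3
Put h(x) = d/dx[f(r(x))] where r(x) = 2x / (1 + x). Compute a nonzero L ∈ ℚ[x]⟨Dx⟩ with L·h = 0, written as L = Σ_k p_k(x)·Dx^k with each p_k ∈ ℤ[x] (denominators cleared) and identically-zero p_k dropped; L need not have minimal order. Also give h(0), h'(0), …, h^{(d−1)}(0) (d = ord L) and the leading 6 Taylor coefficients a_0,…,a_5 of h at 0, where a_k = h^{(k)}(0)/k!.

f: a_k = 0, 3, -9/2, 9, -81/4, 243/5, …
f∘r: x↦r, Dx↦Dx/r' in L_f ⇒ L₀.
h=h₀': d/dx-closure on L₀ ⇒ L.
L = (8 + 14·x) + (1 + 8·x + 7·x^2)·Dx  (order 1).
h: a_k = 6, -48, 342, -2400, 16806, -117648, …
ICs: h(0) = 6.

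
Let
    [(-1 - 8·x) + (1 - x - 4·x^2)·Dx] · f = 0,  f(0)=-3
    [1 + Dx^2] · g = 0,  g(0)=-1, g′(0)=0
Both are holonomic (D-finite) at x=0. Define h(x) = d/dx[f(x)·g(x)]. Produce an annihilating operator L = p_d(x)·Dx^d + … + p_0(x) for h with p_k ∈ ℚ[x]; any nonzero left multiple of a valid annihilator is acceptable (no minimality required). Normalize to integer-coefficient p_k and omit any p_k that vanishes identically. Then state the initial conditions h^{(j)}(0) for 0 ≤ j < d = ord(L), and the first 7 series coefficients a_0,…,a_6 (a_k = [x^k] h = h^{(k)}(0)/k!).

f: a_k = -3, -3, -15, -27, -87, -195, -543, …
g: a_k = -1, 0, 1/2, 0, -1/24, 0, 1/720, …
f·g: L₀ = L_f ⊗_s L_g, ord ≤ 1·2.
Differentiate: ansatz ord ≤ ord L₀ ⇒ L.
L = (159 - 2·x - 7·x^2 + 8·x^3 + 16·x^4) + (22 + 178·x + 24·x^2 + 64·x^3)·Dx + (-7 + 6·x + 25·x^2 + 8·x^3 + 16·x^4)·Dx^2  (order 2).
h: a_k = 3, 27, 153/2, 637/2, 7265/8, 120029/40, 2060723/240, …
ICs: h(0) = 3, h′(0) = 27.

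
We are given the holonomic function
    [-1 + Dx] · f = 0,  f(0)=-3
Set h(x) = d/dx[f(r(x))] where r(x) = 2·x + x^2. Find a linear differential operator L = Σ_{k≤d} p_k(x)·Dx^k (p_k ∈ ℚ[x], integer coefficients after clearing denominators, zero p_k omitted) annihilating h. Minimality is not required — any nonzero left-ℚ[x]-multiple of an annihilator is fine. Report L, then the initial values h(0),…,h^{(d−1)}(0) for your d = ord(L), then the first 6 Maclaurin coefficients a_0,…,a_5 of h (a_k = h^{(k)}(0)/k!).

f: a_k = -3, -3, -3/2, -1/2, -1/8, -1/40, …
Substitute x→r, Dx→(1/r')Dx; clear ⇒ L₀.
h=h₀': d/dx-closure on L₀ ⇒ L.
L = (3 + 4·x + 2·x^2) + (-1 - x)·Dx  (order 1).
h: a_k = -6, -18, -30, -38, -39, -173/5, …
ICs: h(0) = -6.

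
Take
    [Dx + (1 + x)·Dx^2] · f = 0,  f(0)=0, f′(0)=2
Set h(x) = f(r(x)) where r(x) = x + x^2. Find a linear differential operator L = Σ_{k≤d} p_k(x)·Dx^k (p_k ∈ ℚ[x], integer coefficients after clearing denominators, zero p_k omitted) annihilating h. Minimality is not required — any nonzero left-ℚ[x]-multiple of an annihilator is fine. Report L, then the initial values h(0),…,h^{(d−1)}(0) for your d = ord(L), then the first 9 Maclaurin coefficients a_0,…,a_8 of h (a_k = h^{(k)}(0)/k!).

f: a_k = 0, 2, -1, 2/3, -1/2, 2/5, -1/3, 2/7, -1/4, …
L₀ from L_f via x↦r, Dx↦r'^{-1}Dx.
L = (-1 + 2·x + 2·x^2)·Dx + (1 + 3·x + 3·x^2 + 2·x^3)·Dx^2  (order 2).
h: a_k = 0, 2, 1, -4/3, 1/2, 2/5, -2/3, 2/7, 1/4, …
ICs: h(0) = 0, h′(0) = 2.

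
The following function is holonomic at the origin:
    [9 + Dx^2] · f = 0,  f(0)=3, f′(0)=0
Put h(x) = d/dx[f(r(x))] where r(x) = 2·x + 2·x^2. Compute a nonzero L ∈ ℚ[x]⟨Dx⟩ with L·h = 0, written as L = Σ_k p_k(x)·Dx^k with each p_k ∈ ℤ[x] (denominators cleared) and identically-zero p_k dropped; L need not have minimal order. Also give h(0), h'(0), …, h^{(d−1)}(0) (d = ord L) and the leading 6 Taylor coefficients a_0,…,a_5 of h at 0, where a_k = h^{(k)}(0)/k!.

L = (48 + 288·x + 864·x^2 + 1152·x^3 + 576·x^4) + (-6 - 12·x)·Dx + (1 + 4·x + 4·x^2)·Dx^2  (order 2).
h: a_k = 0, -108, -324, 432, 3240, 23328/5, …
ICs: h(0) = 0, h′(0) = -108.

f: a_k = 3, 0, -27/2, 0, 81/8, 0, …
h₀=f(r): pull back L_f along r ⇒ L₀.
Derive L from L₀ (diff closure).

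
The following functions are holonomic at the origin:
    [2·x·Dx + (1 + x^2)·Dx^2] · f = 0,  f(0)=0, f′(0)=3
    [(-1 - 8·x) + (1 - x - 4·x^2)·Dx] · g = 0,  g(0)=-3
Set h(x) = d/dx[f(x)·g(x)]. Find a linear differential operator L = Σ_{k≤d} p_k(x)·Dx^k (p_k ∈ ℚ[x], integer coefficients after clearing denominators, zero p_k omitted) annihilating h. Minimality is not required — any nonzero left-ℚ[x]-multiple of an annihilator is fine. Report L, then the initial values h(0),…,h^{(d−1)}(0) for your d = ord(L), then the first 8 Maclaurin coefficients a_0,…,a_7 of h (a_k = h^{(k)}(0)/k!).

f: a_k = 0, 3, 0, -1, 0, 3/5, 0, -3/7, …
g: a_k = -3, -3, -15, -27, -87, -195, -543, -1323, …
L₀ := L_f ⊗_s L_g (sym. prod.), ord ≤ 2.
Derive L from L₀ (diff closure).
L = (86 + 318·x^2 + 96·x^3 + 576·x^4) + (13 + 106·x + 57·x^2 + 334·x^3 + 96·x^4 + 384·x^5)·Dx + (-4 + 3·x + x^2 + 19·x^3 + 53·x^4 + 16·x^5 + 48·x^6)·Dx^2  (order 2).
h: a_k = -9, -18, -126, -312, -1239, -16794/5, -10848, -1060896/35, …
ICs: h(0) = -9, h′(0) = -18.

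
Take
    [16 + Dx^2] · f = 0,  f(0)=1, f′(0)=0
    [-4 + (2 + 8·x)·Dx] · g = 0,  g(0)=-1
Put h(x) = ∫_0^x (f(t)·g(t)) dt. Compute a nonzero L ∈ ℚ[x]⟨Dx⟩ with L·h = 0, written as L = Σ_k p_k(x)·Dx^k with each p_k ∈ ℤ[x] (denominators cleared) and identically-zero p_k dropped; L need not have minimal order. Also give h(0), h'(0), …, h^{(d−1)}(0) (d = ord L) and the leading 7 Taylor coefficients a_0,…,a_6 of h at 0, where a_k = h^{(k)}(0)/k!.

f: a_k = 1, 0, -8, 0, 32/3, 0, -256/45, …
g: a_k = -1, -2, 2, -4, 10, -28, 84, …
f·g: L₀ = L_f ⊗_s L_g, ord ≤ 2·1.
h=∫₀ˣh₀: take L = L₀·Dx.
L = (28 + 128·x + 256·x^2)·Dx + (-4 - 16·x)·Dx^2 + (1 + 8·x + 16·x^2)·Dx^3  (order 3).
h: a_k = 0, -1, -1, 10/3, 3, -10/3, -26/9, …
ICs: h(0) = 0, h′(0) = -1, h′′(0) = -2.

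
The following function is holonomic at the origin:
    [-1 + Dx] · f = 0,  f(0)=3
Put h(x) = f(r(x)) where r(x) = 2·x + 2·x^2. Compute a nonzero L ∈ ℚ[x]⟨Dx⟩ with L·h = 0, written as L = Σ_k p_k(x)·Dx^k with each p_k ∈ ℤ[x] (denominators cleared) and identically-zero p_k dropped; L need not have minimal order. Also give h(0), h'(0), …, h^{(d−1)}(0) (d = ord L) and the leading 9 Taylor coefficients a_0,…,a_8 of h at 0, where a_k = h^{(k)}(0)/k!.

f: a_k = 3, 3, 3/2, 1/2, 1/8, 1/40, 1/240, 1/1680, 1/13440, …
Substitute x→r, Dx→(1/r')Dx; clear ⇒ L₀.
L = (-2 - 4·x) + Dx  (order 1).
h: a_k = 3, 6, 12, 16, 20, 104/5, 304/15, 1856/105, 1528/105, …
ICs: h(0) = 3.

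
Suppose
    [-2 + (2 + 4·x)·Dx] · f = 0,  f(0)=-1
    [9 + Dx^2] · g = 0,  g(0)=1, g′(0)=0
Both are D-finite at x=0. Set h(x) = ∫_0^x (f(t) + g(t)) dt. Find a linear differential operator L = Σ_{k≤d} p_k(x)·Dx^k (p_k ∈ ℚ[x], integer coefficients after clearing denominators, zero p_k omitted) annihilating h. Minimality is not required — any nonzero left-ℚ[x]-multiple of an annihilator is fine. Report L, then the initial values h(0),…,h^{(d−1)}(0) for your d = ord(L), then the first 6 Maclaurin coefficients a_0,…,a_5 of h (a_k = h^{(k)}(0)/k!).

f: a_k = -1, -1, 1/2, -1/2, 5/8, -7/8, …
g: a_k = 1, 0, -9/2, 0, 27/8, 0, …
L₀ := lclm(L_f,L_g); ord L₀ ≤ 1+2.
h=∫₀ˣh₀: take L = L₀·Dx.
L = (-27 - 81·x - 81·x^2)·Dx + (18 + 117·x + 243·x^2 + 162·x^3)·Dx^2 + (-3 - 9·x - 9·x^2)·Dx^3 + (2 + 13·x + 27·x^2 + 18·x^3)·Dx^4  (order 4).
h: a_k = 0, 0, -1/2, -4/3, -1/8, 4/5, …
ICs: h(0) = 0, h′(0) = 0, h′′(0) = -1, h′′′(0) = -8.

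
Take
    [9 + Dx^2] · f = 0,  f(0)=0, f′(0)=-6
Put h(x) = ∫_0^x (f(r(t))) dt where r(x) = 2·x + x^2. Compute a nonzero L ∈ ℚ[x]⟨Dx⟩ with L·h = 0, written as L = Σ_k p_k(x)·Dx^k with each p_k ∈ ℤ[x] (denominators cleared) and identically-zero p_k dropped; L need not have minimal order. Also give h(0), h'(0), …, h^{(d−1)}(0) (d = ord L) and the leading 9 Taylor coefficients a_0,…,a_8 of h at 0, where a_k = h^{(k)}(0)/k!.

L = (36 + 108·x + 108·x^2 + 36·x^3)·Dx - Dx^2 + (1 + x)·Dx^3  (order 3).
h: a_k = 0, 0, -6, -2, 18, 108/5, -63/5, -45, -1863/70, …
ICs: h(0) = 0, h′(0) = 0, h′′(0) = -12.

f: a_k = 0, -6, 0, 9, 0, -81/20, 0, 243/280, 0, …
L₀ from L_f via x↦r, Dx↦r'^{-1}Dx.
Integrate: L := L₀·Dx.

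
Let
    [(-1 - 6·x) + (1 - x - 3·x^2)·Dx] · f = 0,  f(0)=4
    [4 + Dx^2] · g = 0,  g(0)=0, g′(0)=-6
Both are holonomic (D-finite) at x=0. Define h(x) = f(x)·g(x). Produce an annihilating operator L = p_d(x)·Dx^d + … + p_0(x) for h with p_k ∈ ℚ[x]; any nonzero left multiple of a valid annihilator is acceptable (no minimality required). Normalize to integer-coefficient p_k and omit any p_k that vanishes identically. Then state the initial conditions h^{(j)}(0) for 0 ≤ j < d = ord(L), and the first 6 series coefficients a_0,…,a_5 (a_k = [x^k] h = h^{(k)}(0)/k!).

f: a_k = 4, 4, 16, 28, 76, 160, …
g: a_k = 0, -6, 0, 4, 0, -4/5, …
f·g: L₀ = L_f ⊗_s L_g, ord ≤ 1·2.
L = (2 + 4·x + 12·x^2) + (2 + 12·x)·Dx + (-1 + x + 3·x^2)·Dx^2  (order 2).
h: a_k = 0, -24, -24, -80, -152, -1976/5, …
ICs: h(0) = 0, h′(0) = -24.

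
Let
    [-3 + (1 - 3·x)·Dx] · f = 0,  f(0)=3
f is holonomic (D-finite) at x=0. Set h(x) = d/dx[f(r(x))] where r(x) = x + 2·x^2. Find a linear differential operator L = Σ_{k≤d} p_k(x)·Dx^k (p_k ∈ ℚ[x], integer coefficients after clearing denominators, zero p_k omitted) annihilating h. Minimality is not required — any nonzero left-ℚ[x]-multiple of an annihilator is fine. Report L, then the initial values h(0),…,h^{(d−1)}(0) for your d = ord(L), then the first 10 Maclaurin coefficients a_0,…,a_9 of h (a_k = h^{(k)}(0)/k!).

L = (10 + 36·x + 72·x^2) + (-1 - x + 18·x^2 + 24·x^3)·Dx  (order 1).
h: a_k = 9, 90, 567, 3348, 18225, 95742, 488187, 2439720, 12000069, 58298130, …
ICs: h(0) = 9.

f: a_k = 3, 9, 27, 81, 243, 729, 2187, 6561, 19683, 59049, …
f∘r: x↦r, Dx↦Dx/r' in L_f ⇒ L₀.
Derive L from L₀ (diff closure).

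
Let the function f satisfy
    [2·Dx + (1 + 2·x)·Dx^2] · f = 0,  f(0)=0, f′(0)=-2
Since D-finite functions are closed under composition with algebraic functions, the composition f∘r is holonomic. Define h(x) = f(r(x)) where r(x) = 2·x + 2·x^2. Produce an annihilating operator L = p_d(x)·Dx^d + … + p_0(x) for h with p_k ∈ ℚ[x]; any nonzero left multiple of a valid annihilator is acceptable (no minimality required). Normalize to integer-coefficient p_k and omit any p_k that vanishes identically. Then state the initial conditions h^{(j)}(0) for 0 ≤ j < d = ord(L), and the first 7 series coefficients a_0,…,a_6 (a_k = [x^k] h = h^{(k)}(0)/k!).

f: a_k = 0, -2, 2, -8/3, 4, -32/5, 32/3, …
f∘r: x↦r, Dx↦Dx/r' in L_f ⇒ L₀.
L = 2·Dx + (1 + 2·x)·Dx^2  (order 2).
h: a_k = 0, -4, 4, -16/3, 8, -64/5, 64/3, …
ICs: h(0) = 0, h′(0) = -4.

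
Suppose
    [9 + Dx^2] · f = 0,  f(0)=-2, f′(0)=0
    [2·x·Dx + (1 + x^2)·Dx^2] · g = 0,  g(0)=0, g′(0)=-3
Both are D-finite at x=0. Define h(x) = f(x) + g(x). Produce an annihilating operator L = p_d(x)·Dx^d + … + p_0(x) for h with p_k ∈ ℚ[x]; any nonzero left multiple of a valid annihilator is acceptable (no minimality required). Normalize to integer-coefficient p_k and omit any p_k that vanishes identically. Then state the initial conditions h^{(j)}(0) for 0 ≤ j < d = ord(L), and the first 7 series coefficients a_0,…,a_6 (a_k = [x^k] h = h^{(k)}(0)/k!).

L = (-54·x + 540·x^3 + 162·x^5)·Dx + (63 + 279·x^2 + 297·x^4 + 81·x^6)·Dx^2 + (-6·x + 60·x^3 + 18·x^5)·Dx^3 + (7 + 31·x^2 + 33·x^4 + 9·x^6)·Dx^4  (order 4).
h: a_k = -2, -3, 9, 1, -27/4, -3/5, 81/40, …
ICs: h(0) = -2, h′(0) = -3, h′′(0) = 18, h′′′(0) = 6.

f: a_k = -2, 0, 9, 0, -27/4, 0, 81/40, …
g: a_k = 0, -3, 0, 1, 0, -3/5, 0, …
f+g: L₀ = lclm(L_f,L_g), ord ≤ 2+2.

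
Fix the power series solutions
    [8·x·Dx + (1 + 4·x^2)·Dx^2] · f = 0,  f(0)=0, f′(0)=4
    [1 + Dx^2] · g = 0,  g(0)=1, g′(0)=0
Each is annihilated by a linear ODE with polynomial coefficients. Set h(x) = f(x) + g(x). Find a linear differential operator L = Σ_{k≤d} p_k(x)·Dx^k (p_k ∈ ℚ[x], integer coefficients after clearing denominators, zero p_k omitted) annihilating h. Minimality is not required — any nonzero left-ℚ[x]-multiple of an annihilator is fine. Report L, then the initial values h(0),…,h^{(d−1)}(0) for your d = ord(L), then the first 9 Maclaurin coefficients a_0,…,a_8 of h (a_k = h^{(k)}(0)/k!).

L = (-376·x + 1600·x^3 + 128·x^5)·Dx + (-7 + 76·x^2 + 432·x^4 + 64·x^6)·Dx^2 + (-376·x + 1600·x^3 + 128·x^5)·Dx^3 + (-7 + 76·x^2 + 432·x^4 + 64·x^6)·Dx^4  (order 4).
h: a_k = 1, 4, -1/2, -16/3, 1/24, 64/5, -1/720, -256/7, 1/40320, …
ICs: h(0) = 1, h′(0) = 4, h′′(0) = -1, h′′′(0) = -32.

f: a_k = 0, 4, 0, -16/3, 0, 64/5, 0, -256/7, 0, …
g: a_k = 1, 0, -1/2, 0, 1/24, 0, -1/720, 0, 1/40320, …
Weyl lclm of L_f,L_g ⇒ L₀ (ord ≤ 4).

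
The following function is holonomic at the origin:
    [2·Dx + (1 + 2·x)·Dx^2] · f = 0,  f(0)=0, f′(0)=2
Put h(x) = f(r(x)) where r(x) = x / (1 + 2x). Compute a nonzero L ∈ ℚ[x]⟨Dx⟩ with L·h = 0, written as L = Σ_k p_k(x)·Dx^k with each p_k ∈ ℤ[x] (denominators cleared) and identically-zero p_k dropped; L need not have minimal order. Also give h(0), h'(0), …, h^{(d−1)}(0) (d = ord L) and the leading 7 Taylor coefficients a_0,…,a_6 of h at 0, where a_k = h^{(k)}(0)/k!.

L = (6 + 16·x)·Dx + (1 + 6·x + 8·x^2)·Dx^2  (order 2).
h: a_k = 0, 2, -6, 56/3, -60, 992/5, -672, …
ICs: h(0) = 0, h′(0) = 2.

f: a_k = 0, 2, -2, 8/3, -4, 32/5, -32/3, …
L₀ from L_f via x↦r, Dx↦r'^{-1}Dx.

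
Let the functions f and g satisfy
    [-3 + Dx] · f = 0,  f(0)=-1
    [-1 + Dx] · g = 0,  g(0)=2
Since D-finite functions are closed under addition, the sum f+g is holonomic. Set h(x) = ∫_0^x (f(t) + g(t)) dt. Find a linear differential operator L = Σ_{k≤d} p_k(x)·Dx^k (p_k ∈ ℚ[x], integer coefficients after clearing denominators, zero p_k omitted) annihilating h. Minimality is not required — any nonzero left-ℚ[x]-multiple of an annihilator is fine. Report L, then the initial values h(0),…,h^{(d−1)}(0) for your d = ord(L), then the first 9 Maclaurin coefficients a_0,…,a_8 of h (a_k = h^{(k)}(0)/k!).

L = 3·Dx - 4·Dx^2 + Dx^3  (order 3).
h: a_k = 0, 1, -1/2, -7/6, -25/24, -79/120, -241/720, -727/5040, -437/8064, …
ICs: h(0) = 0, h′(0) = 1, h′′(0) = -1.

f: a_k = -1, -3, -9/2, -9/2, -27/8, -81/40, -81/80, -243/560, -729/4480, …
g: a_k = 2, 2, 1, 1/3, 1/12, 1/60, 1/360, 1/2520, 1/20160, …
Sum ⇒ L₀ = lclm(L_f,L_g) in ℚ(x)⟨Dx⟩.
h=∫h₀ ⇒ L = L₀·Dx.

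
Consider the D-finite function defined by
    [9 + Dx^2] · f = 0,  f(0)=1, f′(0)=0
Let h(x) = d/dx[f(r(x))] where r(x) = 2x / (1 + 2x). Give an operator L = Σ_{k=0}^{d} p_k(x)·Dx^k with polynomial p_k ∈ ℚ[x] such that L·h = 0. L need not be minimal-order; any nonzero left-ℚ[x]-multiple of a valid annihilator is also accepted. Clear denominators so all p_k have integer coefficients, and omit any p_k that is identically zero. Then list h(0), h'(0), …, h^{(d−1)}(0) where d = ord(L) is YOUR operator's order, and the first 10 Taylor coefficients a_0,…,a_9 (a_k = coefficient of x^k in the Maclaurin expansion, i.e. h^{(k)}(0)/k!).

L = (60 + 96·x + 96·x^2) + (12 + 72·x + 144·x^2 + 96·x^3)·Dx + (1 + 8·x + 24·x^2 + 32·x^3 + 16·x^4)·Dx^2  (order 2).
h: a_k = 0, -36, 216, -648, 720, 19656/5, -154224/5, 4696848/35, -15741216/35, 43462008/35, …
ICs: h(0) = 0, h′(0) = -36.

f: a_k = 1, 0, -9/2, 0, 27/8, 0, -81/80, 0, 729/4480, 0, …
Change of var in L_f (x↦r) gives L₀.
Differentiate: ansatz ord ≤ ord L₀ ⇒ L.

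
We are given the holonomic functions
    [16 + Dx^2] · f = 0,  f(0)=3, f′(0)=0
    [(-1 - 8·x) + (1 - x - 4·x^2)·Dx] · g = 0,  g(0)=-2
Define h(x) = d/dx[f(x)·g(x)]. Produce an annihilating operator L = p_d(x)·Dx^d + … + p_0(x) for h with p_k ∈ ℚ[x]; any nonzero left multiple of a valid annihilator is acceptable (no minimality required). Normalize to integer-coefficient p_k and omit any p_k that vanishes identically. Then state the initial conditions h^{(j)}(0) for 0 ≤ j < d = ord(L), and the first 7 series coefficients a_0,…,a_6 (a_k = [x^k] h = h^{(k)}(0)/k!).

f: a_k = 3, 0, -24, 0, 32, 0, -256/15, …
g: a_k = -2, -2, -10, -18, -58, -130, -362, …
f·g: L₀ = L_f ⊗_s L_g, ord ≤ 2·1.
Differentiate: ansatz ord ≤ ord L₀ ⇒ L.
L = (-12 - 64·x - 224·x^2 + 256·x^3 + 512·x^4) + (-1 - 4·x + 48·x^2 + 128·x^3)·Dx + (1 - 3·x - 10·x^2 + 16·x^3 + 32·x^4)·Dx^2  (order 2).
h: a_k = -6, 36, -18, 8, -110, 604/5, -7126/15, …
ICs: h(0) = -6, h′(0) = 36.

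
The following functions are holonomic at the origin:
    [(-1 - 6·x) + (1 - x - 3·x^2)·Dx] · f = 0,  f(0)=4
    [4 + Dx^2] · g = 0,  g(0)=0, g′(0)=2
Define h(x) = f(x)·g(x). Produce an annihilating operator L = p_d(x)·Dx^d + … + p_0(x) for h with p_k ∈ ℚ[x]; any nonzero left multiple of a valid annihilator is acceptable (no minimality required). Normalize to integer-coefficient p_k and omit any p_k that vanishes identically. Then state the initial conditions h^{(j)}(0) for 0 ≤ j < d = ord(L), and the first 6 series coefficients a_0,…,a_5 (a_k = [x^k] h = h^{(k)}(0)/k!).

f: a_k = 4, 4, 16, 28, 76, 160, …
g: a_k = 0, 2, 0, -4/3, 0, 4/15, …
Product ⇒ symmetric product L₀, ord ≤ 2.
L = (2 + 4·x + 12·x^2) + (2 + 12·x)·Dx + (-1 + x + 3·x^2)·Dx^2  (order 2).
h: a_k = 0, 8, 8, 80/3, 152/3, 1976/15, …
ICs: h(0) = 0, h′(0) = 8.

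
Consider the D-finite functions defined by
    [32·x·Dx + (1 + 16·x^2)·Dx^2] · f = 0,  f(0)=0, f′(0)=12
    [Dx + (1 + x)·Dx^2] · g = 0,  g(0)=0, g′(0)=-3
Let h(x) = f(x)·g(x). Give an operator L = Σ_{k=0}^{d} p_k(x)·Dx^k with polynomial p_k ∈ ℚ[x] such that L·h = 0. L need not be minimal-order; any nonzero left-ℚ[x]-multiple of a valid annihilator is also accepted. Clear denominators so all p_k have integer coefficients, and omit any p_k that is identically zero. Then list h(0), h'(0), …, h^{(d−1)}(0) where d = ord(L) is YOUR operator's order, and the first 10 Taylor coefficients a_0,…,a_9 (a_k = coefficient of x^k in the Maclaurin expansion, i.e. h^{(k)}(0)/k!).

f: a_k = 0, 12, 0, -64, 0, 3072/5, 0, -49152/7, 0, 262144/3, …
g: a_k = 0, -3, 3/2, -1, 3/4, -3/5, 1/2, -3/7, 3/8, -1/3, …
f·g: L₀ = L_f ⊗_s L_g, ord ≤ 2·2.
L = (4224 + 8384·x + 204800·x^2 + 531456·x^3 + 491520·x^4 + 212992·x^5 + 262144·x^7)·Dx + (4098 + 28864·x + 258368·x^2 + 1045504·x^3 + 1798144·x^4 + 1523712·x^5 + 573440·x^6 + 786432·x^7 + 917504·x^8)·Dx^2 + (132 + 8644·x + 37632·x^2 + 196032·x^3 + 614400·x^4 + 955392·x^5 + 786432·x^6 + 540672·x^7 + 786432·x^8 + 524288·x^9)·Dx^3 + (65 + 258·x + 2497·x^2 + 8576·x^3 + 30336·x^4 + 76800·x^5 + 118272·x^6 + 98304·x^7 + 98304·x^8 + 131072·x^9 + 65536·x^10)·Dx^4  (order 4).
h: a_k = 0, 0, -36, 18, 180, -87, -8932/5, 4398/5, 20484, -706949/70, …
ICs: h(0) = 0, h′(0) = 0, h′′(0) = -72, h′′′(0) = 108.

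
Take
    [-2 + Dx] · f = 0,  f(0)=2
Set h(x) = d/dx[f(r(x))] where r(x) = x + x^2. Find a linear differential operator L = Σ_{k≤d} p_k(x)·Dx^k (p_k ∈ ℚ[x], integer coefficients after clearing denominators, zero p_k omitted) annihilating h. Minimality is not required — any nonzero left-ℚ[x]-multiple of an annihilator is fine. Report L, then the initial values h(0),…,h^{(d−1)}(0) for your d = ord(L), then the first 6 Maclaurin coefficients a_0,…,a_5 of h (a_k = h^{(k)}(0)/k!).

f: a_k = 2, 4, 4, 8/3, 4/3, 8/15, …
L₀ from L_f via x↦r, Dx↦r'^{-1}Dx.
h₀' ⇒ L via d/dx closure of L₀.
L = (4 + 8·x + 8·x^2) + (-1 - 2·x)·Dx  (order 1).
h: a_k = 4, 16, 32, 160/3, 208/3, 1216/15, …
ICs: h(0) = 4.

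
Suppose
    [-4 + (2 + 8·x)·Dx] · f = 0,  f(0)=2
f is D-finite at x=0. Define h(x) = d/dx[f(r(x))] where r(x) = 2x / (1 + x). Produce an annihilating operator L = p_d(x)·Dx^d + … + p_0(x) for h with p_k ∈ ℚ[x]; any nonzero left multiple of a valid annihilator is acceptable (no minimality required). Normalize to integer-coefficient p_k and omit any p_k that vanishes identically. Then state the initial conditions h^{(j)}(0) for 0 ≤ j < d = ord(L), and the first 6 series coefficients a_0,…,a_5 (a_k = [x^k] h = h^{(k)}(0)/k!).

f: a_k = 2, 4, -4, 8, -20, 56, …
h₀=f(r): pull back L_f along r ⇒ L₀.
h=h₀': d/dx-closure on L₀ ⇒ L.
L = (-6 - 18·x) + (-1 - 10·x - 9·x^2)·Dx  (order 1).
h: a_k = 8, -48, 312, -2272, 17640, -141840, …
ICs: h(0) = 8.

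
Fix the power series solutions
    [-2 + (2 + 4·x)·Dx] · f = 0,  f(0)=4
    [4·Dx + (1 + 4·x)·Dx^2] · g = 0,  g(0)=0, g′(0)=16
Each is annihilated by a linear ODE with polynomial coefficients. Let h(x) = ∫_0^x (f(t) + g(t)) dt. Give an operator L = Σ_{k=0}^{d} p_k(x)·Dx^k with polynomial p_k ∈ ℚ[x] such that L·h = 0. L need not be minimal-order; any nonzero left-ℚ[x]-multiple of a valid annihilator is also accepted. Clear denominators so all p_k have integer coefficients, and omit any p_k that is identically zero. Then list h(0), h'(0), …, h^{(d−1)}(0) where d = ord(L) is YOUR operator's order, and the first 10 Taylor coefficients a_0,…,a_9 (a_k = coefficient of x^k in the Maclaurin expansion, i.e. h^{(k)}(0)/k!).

L = (20 + 16·x)·Dx^2 + (29 + 104·x + 80·x^2)·Dx^3 + (3 + 22·x + 48·x^2 + 32·x^3)·Dx^4  (order 4).
h: a_k = 0, 4, 10, -34/3, 131/6, -517/10, 8227/60, -32831/84, 262375/224, -1049005/288, …
ICs: h(0) = 0, h′(0) = 4, h′′(0) = 20, h′′′(0) = -68.

f: a_k = 4, 4, -2, 2, -5/2, 7/2, -21/4, 33/4, -429/32, 715/32, …
g: a_k = 0, 16, -32, 256/3, -256, 4096/5, -8192/3, 65536/7, -32768, 1048576/9, …
Weyl lclm of L_f,L_g ⇒ L₀ (ord ≤ 3).
Integrate: L := L₀·Dx.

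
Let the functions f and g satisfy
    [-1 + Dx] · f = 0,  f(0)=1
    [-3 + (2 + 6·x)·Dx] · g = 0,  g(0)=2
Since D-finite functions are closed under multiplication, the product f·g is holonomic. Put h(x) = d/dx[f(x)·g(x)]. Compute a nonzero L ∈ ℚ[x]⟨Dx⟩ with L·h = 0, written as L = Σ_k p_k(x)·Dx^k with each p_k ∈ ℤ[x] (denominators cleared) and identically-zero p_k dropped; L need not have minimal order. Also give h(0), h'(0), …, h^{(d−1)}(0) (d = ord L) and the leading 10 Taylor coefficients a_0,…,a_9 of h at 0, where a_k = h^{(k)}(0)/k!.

f: a_k = 1, 1, 1/2, 1/6, 1/24, 1/120, 1/720, 1/5040, 1/40320, 1/362880, …
g: a_k = 2, 3, -9/4, 27/8, -405/64, 1701/128, -15309/512, 72171/1024, -2814669/16384, 14073345/32768, …
Sym-product of L_f,L_g gives L₀ (≤ ord 1).
Derive L from L₀ (diff closure).
L = (7 + 60·x + 36·x^2) + (-10 - 42·x - 36·x^2)·Dx  (order 1).
h: a_k = 5, 7/2, 71/8, -671/48, 16157/384, -88837/768, 14933039/46080, -589833983/645120, 3828061859/1474560, -1376727287801/185794560, …
ICs: h(0) = 5.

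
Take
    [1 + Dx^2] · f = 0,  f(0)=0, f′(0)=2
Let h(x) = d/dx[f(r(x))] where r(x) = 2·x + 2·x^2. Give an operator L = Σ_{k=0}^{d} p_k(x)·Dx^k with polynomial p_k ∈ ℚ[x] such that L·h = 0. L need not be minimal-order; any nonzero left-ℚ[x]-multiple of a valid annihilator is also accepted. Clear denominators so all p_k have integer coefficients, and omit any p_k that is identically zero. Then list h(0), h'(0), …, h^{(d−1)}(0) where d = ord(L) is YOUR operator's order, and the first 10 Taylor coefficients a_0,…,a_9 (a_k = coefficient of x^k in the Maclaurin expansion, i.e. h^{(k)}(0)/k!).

L = (16 + 32·x + 96·x^2 + 128·x^3 + 64·x^4) + (-6 - 12·x)·Dx + (1 + 4·x + 4·x^2)·Dx^2  (order 2).
h: a_k = 4, 8, -8, -32, -112/3, 0, 1664/45, 1792/45, 4544/315, -256/21, …
ICs: h(0) = 4, h′(0) = 8.

f: a_k = 0, 2, 0, -1/3, 0, 1/60, 0, -1/2520, 0, 1/181440, …
Substitute x→r, Dx→(1/r')Dx; clear ⇒ L₀.
h=h₀': d/dx-closure on L₀ ⇒ L.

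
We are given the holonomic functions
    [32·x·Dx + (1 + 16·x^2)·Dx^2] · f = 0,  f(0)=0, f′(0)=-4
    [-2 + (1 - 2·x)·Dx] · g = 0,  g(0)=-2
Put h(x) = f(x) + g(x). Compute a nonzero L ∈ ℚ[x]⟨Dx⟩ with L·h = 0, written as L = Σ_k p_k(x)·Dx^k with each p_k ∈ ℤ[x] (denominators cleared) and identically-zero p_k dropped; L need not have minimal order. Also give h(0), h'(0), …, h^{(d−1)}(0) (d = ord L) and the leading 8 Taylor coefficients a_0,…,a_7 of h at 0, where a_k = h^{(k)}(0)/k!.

f: a_k = 0, -4, 0, 64/3, 0, -1024/5, 0, 16384/7, …
g: a_k = -2, -4, -8, -16, -32, -64, -128, -256, …
Sum ⇒ L₀ = lclm(L_f,L_g) in ℚ(x)⟨Dx⟩.
L = (32 - 256·x - 1536·x^2)·Dx + (-14 + 32·x + 160·x^2 - 1536·x^3)·Dx^2 + (1 + 6·x + 96·x^3 - 256·x^4)·Dx^3  (order 3).
h: a_k = -2, -8, -8, 16/3, -32, -1344/5, -128, 14592/7, …
ICs: h(0) = -2, h′(0) = -8, h′′(0) = -16.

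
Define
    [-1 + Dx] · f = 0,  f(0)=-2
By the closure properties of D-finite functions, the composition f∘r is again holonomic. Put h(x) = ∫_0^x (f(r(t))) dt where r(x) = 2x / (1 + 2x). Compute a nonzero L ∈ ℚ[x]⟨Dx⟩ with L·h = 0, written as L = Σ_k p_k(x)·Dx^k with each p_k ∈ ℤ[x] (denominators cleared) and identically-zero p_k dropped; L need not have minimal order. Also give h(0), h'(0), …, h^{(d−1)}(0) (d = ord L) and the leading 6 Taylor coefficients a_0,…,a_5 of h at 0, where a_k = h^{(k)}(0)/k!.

f: a_k = -2, -2, -1, -1/3, -1/12, -1/60, …
h₀=f(r): pull back L_f along r ⇒ L₀.
h=∫₀ˣh₀: take L = L₀·Dx.
L = -2·Dx + (1 + 4·x + 4·x^2)·Dx^2  (order 2).
h: a_k = 0, -2, -2, 4/3, -2/3, -4/15, …
ICs: h(0) = 0, h′(0) = -2.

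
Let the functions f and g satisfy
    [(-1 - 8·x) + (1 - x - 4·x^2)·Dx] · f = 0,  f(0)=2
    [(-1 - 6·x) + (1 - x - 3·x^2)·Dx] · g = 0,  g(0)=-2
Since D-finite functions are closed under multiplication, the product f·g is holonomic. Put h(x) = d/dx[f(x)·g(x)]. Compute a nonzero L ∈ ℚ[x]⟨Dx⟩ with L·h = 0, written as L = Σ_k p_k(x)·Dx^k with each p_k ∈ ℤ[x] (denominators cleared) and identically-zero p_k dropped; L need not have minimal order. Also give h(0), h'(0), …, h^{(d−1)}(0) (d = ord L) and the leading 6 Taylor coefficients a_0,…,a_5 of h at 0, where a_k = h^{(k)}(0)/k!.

L = (20 + 30·x - 12·x^2 - 768·x^3 - 708·x^4 + 2520·x^5 + 2880·x^6) + (-2 - 8·x + 57·x^2 + 64·x^3 - 330·x^4 - 285·x^5 + 588·x^6 + 576·x^7)·Dx  (order 1).
h: a_k = -8, -80, -300, -1344, -4480, -15768, …
ICs: h(0) = -8.

f: a_k = 2, 2, 10, 18, 58, 130, …
g: a_k = -2, -2, -8, -14, -38, -80, …
Sym-product of L_f,L_g gives L₀ (≤ ord 1).
Differentiate: ansatz ord ≤ ord L₀ ⇒ L.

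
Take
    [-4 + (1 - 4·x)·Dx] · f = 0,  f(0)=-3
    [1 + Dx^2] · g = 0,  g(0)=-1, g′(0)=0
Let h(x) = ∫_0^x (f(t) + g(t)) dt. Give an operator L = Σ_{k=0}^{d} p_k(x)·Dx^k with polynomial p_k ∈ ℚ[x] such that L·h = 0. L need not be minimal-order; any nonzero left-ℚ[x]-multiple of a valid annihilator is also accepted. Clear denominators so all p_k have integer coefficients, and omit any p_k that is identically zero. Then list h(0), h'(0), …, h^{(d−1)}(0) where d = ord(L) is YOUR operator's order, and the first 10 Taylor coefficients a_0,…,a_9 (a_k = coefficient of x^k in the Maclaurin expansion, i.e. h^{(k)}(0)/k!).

f: a_k = -3, -12, -48, -192, -768, -3072, -12288, -49152, -196608, -786432, …
g: a_k = -1, 0, 1/2, 0, -1/24, 0, 1/720, 0, -1/40320, 0, …
L₀ := lclm(L_f,L_g); ord L₀ ≤ 1+2.
h=∫₀ˣh₀: take L = L₀·Dx.
L = (388 - 32·x + 64·x^2)·Dx + (-33 + 140·x - 48·x^2 + 64·x^3)·Dx^2 + (388 - 32·x + 64·x^2)·Dx^3 + (-33 + 140·x - 48·x^2 + 64·x^3)·Dx^4  (order 4).
h: a_k = 0, -4, -6, -95/6, -48, -18433/120, -512, -8847359/5040, -6144, -7927234561/362880, …
ICs: h(0) = 0, h′(0) = -4, h′′(0) = -12, h′′′(0) = -95.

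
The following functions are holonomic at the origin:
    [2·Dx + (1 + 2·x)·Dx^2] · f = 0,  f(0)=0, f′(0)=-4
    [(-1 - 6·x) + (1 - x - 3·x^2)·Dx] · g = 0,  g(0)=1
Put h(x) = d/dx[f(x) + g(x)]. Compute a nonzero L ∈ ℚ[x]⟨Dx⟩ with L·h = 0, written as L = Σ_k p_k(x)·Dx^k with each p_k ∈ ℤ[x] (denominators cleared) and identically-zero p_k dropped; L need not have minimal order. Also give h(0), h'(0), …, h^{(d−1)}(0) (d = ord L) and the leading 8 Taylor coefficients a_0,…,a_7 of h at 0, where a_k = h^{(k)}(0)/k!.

L = (-74 - 412·x - 948·x^2 - 864·x^3 - 648·x^4) + (-17 - 212·x - 890·x^2 - 1644·x^3 - 1764·x^4 - 1080·x^5)·Dx + (5 + 27·x + 33·x^2 - 68·x^3 - 276·x^4 - 396·x^5 - 216·x^6)·Dx^2  (order 2).
h: a_k = -3, 16, 5, 108, 136, 710, 1263, 4576, …
ICs: h(0) = -3, h′(0) = 16.

f: a_k = 0, -4, 4, -16/3, 8, -64/5, 64/3, -256/7, …
g: a_k = 1, 1, 4, 7, 19, 40, 97, 217, …
h₀=f+g: left-lcm gives L₀, ord ≤ 3.
h₀' ⇒ L via d/dx closure of L₀.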